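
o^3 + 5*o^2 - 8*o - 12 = (o - 2)*(o + 1)*(o + 6)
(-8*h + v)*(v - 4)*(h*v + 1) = -8*h^2*v^2 + 32*h^2*v + h*v^3 - 4*h*v^2 - 8*h*v + 32*h + v^2 - 4*v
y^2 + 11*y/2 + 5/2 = (y + 1/2)*(y + 5)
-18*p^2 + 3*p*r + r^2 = (-3*p + r)*(6*p + r)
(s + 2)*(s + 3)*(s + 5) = s^3 + 10*s^2 + 31*s + 30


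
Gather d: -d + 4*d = 3*d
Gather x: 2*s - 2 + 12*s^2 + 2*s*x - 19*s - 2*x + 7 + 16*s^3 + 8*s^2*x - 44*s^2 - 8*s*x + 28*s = 16*s^3 - 32*s^2 + 11*s + x*(8*s^2 - 6*s - 2) + 5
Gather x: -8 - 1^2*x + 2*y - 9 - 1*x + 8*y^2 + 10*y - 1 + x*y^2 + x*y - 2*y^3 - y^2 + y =x*(y^2 + y - 2) - 2*y^3 + 7*y^2 + 13*y - 18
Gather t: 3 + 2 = 5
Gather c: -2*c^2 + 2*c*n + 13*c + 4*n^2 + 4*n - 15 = -2*c^2 + c*(2*n + 13) + 4*n^2 + 4*n - 15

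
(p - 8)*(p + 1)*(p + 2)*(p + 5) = p^4 - 47*p^2 - 126*p - 80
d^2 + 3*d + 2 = (d + 1)*(d + 2)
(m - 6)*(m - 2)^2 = m^3 - 10*m^2 + 28*m - 24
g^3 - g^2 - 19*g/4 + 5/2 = (g - 5/2)*(g - 1/2)*(g + 2)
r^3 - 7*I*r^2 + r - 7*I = (r - 7*I)*(r - I)*(r + I)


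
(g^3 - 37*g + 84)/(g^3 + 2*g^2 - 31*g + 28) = (g - 3)/(g - 1)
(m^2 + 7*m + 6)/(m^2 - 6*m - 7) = (m + 6)/(m - 7)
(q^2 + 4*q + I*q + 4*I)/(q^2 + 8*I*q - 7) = (q + 4)/(q + 7*I)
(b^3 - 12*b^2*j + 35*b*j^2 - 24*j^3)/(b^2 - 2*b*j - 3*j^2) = (b^2 - 9*b*j + 8*j^2)/(b + j)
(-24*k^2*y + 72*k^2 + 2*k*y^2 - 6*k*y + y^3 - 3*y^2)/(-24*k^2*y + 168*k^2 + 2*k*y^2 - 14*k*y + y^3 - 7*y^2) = (y - 3)/(y - 7)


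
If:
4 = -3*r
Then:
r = -4/3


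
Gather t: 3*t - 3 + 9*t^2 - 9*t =9*t^2 - 6*t - 3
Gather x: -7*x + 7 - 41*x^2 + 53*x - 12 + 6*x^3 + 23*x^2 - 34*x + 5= 6*x^3 - 18*x^2 + 12*x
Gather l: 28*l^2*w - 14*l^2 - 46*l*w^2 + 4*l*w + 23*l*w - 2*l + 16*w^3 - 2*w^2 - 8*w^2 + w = l^2*(28*w - 14) + l*(-46*w^2 + 27*w - 2) + 16*w^3 - 10*w^2 + w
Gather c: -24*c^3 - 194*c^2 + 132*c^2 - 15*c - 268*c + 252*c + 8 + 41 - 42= -24*c^3 - 62*c^2 - 31*c + 7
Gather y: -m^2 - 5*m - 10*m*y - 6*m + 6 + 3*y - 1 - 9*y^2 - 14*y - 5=-m^2 - 11*m - 9*y^2 + y*(-10*m - 11)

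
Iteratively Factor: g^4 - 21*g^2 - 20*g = (g)*(g^3 - 21*g - 20) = g*(g + 1)*(g^2 - g - 20) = g*(g - 5)*(g + 1)*(g + 4)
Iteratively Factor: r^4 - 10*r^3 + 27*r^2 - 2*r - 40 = (r - 5)*(r^3 - 5*r^2 + 2*r + 8) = (r - 5)*(r - 2)*(r^2 - 3*r - 4) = (r - 5)*(r - 4)*(r - 2)*(r + 1)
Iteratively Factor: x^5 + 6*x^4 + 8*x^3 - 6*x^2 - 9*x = (x + 1)*(x^4 + 5*x^3 + 3*x^2 - 9*x) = x*(x + 1)*(x^3 + 5*x^2 + 3*x - 9) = x*(x - 1)*(x + 1)*(x^2 + 6*x + 9) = x*(x - 1)*(x + 1)*(x + 3)*(x + 3)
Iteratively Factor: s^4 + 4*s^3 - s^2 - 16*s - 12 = (s + 2)*(s^3 + 2*s^2 - 5*s - 6) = (s + 2)*(s + 3)*(s^2 - s - 2) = (s + 1)*(s + 2)*(s + 3)*(s - 2)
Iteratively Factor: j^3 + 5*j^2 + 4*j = (j + 4)*(j^2 + j) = j*(j + 4)*(j + 1)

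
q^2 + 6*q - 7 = (q - 1)*(q + 7)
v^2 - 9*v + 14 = (v - 7)*(v - 2)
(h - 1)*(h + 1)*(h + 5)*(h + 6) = h^4 + 11*h^3 + 29*h^2 - 11*h - 30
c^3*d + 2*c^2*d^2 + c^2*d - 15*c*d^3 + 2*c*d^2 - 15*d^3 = (c - 3*d)*(c + 5*d)*(c*d + d)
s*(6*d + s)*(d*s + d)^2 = 6*d^3*s^3 + 12*d^3*s^2 + 6*d^3*s + d^2*s^4 + 2*d^2*s^3 + d^2*s^2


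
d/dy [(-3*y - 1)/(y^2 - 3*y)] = (3*y^2 + 2*y - 3)/(y^2*(y^2 - 6*y + 9))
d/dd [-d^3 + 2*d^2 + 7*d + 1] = -3*d^2 + 4*d + 7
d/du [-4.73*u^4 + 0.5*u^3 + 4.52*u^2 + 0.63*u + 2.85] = -18.92*u^3 + 1.5*u^2 + 9.04*u + 0.63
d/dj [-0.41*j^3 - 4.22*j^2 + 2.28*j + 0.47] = -1.23*j^2 - 8.44*j + 2.28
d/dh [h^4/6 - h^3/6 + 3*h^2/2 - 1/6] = h*(4*h^2 - 3*h + 18)/6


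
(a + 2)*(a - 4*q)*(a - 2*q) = a^3 - 6*a^2*q + 2*a^2 + 8*a*q^2 - 12*a*q + 16*q^2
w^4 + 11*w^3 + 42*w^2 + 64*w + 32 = (w + 1)*(w + 2)*(w + 4)^2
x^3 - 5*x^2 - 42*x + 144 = (x - 8)*(x - 3)*(x + 6)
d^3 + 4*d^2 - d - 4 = (d - 1)*(d + 1)*(d + 4)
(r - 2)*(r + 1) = r^2 - r - 2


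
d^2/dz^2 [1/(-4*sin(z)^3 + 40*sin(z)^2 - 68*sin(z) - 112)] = (9*sin(z)^5 - 119*sin(z)^4 + 541*sin(z)^3 - 1143*sin(z)^2 + 1850*sin(z) - 1138)/(4*(sin(z) - 7)^3*(sin(z) - 4)^3*(sin(z) + 1)^2)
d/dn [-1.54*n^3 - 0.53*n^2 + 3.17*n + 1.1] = -4.62*n^2 - 1.06*n + 3.17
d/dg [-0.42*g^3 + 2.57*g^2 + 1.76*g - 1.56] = -1.26*g^2 + 5.14*g + 1.76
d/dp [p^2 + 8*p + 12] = 2*p + 8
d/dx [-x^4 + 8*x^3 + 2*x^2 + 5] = 4*x*(-x^2 + 6*x + 1)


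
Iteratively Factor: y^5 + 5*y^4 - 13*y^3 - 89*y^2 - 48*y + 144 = (y - 4)*(y^4 + 9*y^3 + 23*y^2 + 3*y - 36) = (y - 4)*(y - 1)*(y^3 + 10*y^2 + 33*y + 36) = (y - 4)*(y - 1)*(y + 3)*(y^2 + 7*y + 12) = (y - 4)*(y - 1)*(y + 3)^2*(y + 4)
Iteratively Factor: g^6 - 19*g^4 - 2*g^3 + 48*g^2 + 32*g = (g + 1)*(g^5 - g^4 - 18*g^3 + 16*g^2 + 32*g) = (g - 4)*(g + 1)*(g^4 + 3*g^3 - 6*g^2 - 8*g) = g*(g - 4)*(g + 1)*(g^3 + 3*g^2 - 6*g - 8) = g*(g - 4)*(g + 1)^2*(g^2 + 2*g - 8) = g*(g - 4)*(g + 1)^2*(g + 4)*(g - 2)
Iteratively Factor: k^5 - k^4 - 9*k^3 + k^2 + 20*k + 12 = (k + 2)*(k^4 - 3*k^3 - 3*k^2 + 7*k + 6) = (k + 1)*(k + 2)*(k^3 - 4*k^2 + k + 6) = (k - 2)*(k + 1)*(k + 2)*(k^2 - 2*k - 3) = (k - 2)*(k + 1)^2*(k + 2)*(k - 3)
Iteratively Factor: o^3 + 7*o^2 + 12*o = (o + 4)*(o^2 + 3*o) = (o + 3)*(o + 4)*(o)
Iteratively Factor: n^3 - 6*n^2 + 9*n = (n - 3)*(n^2 - 3*n) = n*(n - 3)*(n - 3)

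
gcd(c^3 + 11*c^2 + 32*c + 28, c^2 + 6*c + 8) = c + 2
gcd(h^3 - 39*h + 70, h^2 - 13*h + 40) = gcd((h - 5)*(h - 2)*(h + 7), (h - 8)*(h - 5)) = h - 5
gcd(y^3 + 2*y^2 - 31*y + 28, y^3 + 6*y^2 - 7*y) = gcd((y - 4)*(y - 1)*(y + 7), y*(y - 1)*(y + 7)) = y^2 + 6*y - 7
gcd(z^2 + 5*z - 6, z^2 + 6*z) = z + 6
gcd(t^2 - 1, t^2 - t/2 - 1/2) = t - 1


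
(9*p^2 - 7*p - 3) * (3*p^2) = 27*p^4 - 21*p^3 - 9*p^2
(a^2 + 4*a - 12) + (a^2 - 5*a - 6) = 2*a^2 - a - 18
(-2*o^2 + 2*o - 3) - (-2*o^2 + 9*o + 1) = -7*o - 4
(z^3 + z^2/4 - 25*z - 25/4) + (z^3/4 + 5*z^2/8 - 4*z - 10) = 5*z^3/4 + 7*z^2/8 - 29*z - 65/4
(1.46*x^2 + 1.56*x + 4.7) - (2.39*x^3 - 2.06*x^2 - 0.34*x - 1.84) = -2.39*x^3 + 3.52*x^2 + 1.9*x + 6.54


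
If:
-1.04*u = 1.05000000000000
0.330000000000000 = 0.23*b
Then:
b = 1.43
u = -1.01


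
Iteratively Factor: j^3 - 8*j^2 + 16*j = (j - 4)*(j^2 - 4*j) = j*(j - 4)*(j - 4)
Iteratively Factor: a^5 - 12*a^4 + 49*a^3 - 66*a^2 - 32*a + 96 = (a - 4)*(a^4 - 8*a^3 + 17*a^2 + 2*a - 24) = (a - 4)*(a - 2)*(a^3 - 6*a^2 + 5*a + 12) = (a - 4)*(a - 3)*(a - 2)*(a^2 - 3*a - 4) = (a - 4)*(a - 3)*(a - 2)*(a + 1)*(a - 4)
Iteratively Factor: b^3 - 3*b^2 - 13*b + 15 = (b + 3)*(b^2 - 6*b + 5) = (b - 5)*(b + 3)*(b - 1)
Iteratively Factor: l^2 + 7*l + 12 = (l + 4)*(l + 3)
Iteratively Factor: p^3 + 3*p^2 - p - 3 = (p - 1)*(p^2 + 4*p + 3) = (p - 1)*(p + 3)*(p + 1)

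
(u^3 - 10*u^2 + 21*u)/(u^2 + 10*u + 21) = u*(u^2 - 10*u + 21)/(u^2 + 10*u + 21)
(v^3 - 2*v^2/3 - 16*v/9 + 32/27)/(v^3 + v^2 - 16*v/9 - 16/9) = (v - 2/3)/(v + 1)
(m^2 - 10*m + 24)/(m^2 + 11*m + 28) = (m^2 - 10*m + 24)/(m^2 + 11*m + 28)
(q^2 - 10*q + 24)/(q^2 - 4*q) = (q - 6)/q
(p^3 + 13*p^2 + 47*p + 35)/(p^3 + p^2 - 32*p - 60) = (p^2 + 8*p + 7)/(p^2 - 4*p - 12)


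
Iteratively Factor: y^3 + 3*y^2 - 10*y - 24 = (y + 4)*(y^2 - y - 6) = (y + 2)*(y + 4)*(y - 3)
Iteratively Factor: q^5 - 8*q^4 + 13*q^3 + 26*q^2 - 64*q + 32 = (q - 1)*(q^4 - 7*q^3 + 6*q^2 + 32*q - 32) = (q - 1)^2*(q^3 - 6*q^2 + 32) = (q - 1)^2*(q + 2)*(q^2 - 8*q + 16) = (q - 4)*(q - 1)^2*(q + 2)*(q - 4)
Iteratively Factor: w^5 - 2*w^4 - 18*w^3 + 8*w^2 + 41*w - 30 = (w + 3)*(w^4 - 5*w^3 - 3*w^2 + 17*w - 10) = (w - 1)*(w + 3)*(w^3 - 4*w^2 - 7*w + 10) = (w - 5)*(w - 1)*(w + 3)*(w^2 + w - 2) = (w - 5)*(w - 1)*(w + 2)*(w + 3)*(w - 1)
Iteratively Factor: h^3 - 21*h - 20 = (h - 5)*(h^2 + 5*h + 4) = (h - 5)*(h + 4)*(h + 1)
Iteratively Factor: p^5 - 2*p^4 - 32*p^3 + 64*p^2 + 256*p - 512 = (p - 4)*(p^4 + 2*p^3 - 24*p^2 - 32*p + 128) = (p - 4)^2*(p^3 + 6*p^2 - 32) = (p - 4)^2*(p + 4)*(p^2 + 2*p - 8) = (p - 4)^2*(p - 2)*(p + 4)*(p + 4)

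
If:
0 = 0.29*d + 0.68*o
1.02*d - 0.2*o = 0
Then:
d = 0.00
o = 0.00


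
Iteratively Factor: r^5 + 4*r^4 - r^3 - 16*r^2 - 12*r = (r)*(r^4 + 4*r^3 - r^2 - 16*r - 12) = r*(r + 1)*(r^3 + 3*r^2 - 4*r - 12) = r*(r + 1)*(r + 2)*(r^2 + r - 6) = r*(r + 1)*(r + 2)*(r + 3)*(r - 2)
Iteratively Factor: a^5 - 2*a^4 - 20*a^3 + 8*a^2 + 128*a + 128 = (a + 2)*(a^4 - 4*a^3 - 12*a^2 + 32*a + 64) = (a - 4)*(a + 2)*(a^3 - 12*a - 16) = (a - 4)*(a + 2)^2*(a^2 - 2*a - 8) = (a - 4)*(a + 2)^3*(a - 4)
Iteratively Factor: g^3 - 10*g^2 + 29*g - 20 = (g - 4)*(g^2 - 6*g + 5) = (g - 4)*(g - 1)*(g - 5)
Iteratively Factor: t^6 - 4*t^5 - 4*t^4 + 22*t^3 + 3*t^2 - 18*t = (t - 3)*(t^5 - t^4 - 7*t^3 + t^2 + 6*t) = t*(t - 3)*(t^4 - t^3 - 7*t^2 + t + 6) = t*(t - 3)^2*(t^3 + 2*t^2 - t - 2) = t*(t - 3)^2*(t + 1)*(t^2 + t - 2) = t*(t - 3)^2*(t + 1)*(t + 2)*(t - 1)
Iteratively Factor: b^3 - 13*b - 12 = (b + 3)*(b^2 - 3*b - 4) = (b - 4)*(b + 3)*(b + 1)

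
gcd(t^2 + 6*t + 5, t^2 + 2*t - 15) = t + 5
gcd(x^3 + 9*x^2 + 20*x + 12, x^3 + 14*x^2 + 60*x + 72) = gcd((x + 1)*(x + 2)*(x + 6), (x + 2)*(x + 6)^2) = x^2 + 8*x + 12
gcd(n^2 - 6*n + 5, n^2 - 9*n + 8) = n - 1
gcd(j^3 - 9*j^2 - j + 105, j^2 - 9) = j + 3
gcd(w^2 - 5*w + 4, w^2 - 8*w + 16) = w - 4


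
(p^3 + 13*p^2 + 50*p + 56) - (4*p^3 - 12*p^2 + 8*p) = -3*p^3 + 25*p^2 + 42*p + 56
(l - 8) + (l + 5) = 2*l - 3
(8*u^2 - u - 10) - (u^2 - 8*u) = 7*u^2 + 7*u - 10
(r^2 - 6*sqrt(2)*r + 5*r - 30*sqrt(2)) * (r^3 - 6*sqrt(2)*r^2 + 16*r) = r^5 - 12*sqrt(2)*r^4 + 5*r^4 - 60*sqrt(2)*r^3 + 88*r^3 - 96*sqrt(2)*r^2 + 440*r^2 - 480*sqrt(2)*r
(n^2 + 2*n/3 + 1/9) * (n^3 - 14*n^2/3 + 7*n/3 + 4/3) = n^5 - 4*n^4 - 2*n^3/3 + 64*n^2/27 + 31*n/27 + 4/27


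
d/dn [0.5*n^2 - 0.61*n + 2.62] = 1.0*n - 0.61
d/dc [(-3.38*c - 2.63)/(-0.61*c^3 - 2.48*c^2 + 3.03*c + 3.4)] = (2.0618*c^3 + 8.3824*c^2 - 10.2414*c - (3.38*c + 2.63)*(1.83*c^2 + 4.96*c - 3.03) - 11.492)/(0.61*c^3 + 2.48*c^2 - 3.03*c - 3.4)^2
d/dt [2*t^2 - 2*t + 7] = 4*t - 2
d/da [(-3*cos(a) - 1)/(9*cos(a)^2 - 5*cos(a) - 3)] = (27*sin(a)^2 - 18*cos(a) - 31)*sin(a)/(-9*cos(a)^2 + 5*cos(a) + 3)^2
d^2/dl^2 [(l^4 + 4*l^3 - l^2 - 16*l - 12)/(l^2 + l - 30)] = 2*(l^6 + 3*l^5 - 87*l^4 - 131*l^3 + 4914*l^2 + 9324*l - 1752)/(l^6 + 3*l^5 - 87*l^4 - 179*l^3 + 2610*l^2 + 2700*l - 27000)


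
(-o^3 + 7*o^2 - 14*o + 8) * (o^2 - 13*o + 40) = -o^5 + 20*o^4 - 145*o^3 + 470*o^2 - 664*o + 320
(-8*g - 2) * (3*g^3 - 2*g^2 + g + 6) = -24*g^4 + 10*g^3 - 4*g^2 - 50*g - 12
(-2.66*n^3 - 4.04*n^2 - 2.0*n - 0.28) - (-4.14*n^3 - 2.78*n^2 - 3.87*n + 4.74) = 1.48*n^3 - 1.26*n^2 + 1.87*n - 5.02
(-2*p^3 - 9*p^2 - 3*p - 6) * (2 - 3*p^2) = 6*p^5 + 27*p^4 + 5*p^3 - 6*p - 12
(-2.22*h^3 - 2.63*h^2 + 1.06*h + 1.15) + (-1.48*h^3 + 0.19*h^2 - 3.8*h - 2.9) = -3.7*h^3 - 2.44*h^2 - 2.74*h - 1.75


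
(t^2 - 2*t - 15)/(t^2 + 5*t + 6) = (t - 5)/(t + 2)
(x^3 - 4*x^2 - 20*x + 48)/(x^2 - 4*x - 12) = (x^2 + 2*x - 8)/(x + 2)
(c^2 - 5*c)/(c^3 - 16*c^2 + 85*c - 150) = c/(c^2 - 11*c + 30)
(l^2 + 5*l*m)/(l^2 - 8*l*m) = (l + 5*m)/(l - 8*m)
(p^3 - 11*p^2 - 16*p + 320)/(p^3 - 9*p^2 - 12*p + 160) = (p^2 - 3*p - 40)/(p^2 - p - 20)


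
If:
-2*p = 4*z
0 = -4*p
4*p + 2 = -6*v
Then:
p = 0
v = -1/3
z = 0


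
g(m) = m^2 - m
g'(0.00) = -1.00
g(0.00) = 0.00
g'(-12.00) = -25.00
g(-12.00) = 156.00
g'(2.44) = 3.88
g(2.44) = 3.51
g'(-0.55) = -2.10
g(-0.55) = 0.85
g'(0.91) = 0.82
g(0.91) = -0.08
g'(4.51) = 8.02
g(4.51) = 15.83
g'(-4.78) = -10.56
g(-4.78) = 27.63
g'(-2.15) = -5.30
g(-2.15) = 6.77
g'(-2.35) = -5.70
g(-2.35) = 7.87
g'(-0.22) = -1.44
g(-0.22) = 0.27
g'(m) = 2*m - 1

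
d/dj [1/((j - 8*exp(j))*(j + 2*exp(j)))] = (-(j - 8*exp(j))*(2*exp(j) + 1) + (j + 2*exp(j))*(8*exp(j) - 1))/((j - 8*exp(j))^2*(j + 2*exp(j))^2)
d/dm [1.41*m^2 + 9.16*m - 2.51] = 2.82*m + 9.16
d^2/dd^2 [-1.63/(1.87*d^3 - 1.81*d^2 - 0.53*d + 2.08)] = ((18.2886*d - 5.9006)*(1.87*d^3 - 1.81*d^2 - 0.53*d + 2.08) - 1.63*(-11.22*d^2 + 7.24*d + 1.06)*(-5.61*d^2 + 3.62*d + 0.53))/(1.87*d^3 - 1.81*d^2 - 0.53*d + 2.08)^3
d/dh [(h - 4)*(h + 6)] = 2*h + 2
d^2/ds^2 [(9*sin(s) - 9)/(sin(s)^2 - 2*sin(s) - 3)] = 9*(-sin(s)^4 + 3*sin(s)^3 - 25*sin(s)^2 + 41*sin(s) - 26)/((sin(s) - 3)^3*(sin(s) + 1)^2)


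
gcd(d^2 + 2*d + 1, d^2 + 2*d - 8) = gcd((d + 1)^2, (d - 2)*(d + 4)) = 1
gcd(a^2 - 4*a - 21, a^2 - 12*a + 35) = a - 7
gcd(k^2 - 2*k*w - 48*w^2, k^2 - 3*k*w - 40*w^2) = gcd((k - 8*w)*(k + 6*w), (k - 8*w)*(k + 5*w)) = -k + 8*w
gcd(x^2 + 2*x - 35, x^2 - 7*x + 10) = x - 5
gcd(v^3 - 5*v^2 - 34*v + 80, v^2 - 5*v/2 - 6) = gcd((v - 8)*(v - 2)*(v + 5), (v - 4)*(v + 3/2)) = 1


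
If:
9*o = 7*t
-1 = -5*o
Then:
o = 1/5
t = 9/35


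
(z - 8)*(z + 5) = z^2 - 3*z - 40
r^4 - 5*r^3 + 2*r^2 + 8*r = r*(r - 4)*(r - 2)*(r + 1)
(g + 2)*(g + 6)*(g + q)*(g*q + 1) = g^4*q + g^3*q^2 + 8*g^3*q + g^3 + 8*g^2*q^2 + 13*g^2*q + 8*g^2 + 12*g*q^2 + 8*g*q + 12*g + 12*q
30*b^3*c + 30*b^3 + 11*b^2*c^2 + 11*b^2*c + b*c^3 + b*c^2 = (5*b + c)*(6*b + c)*(b*c + b)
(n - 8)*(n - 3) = n^2 - 11*n + 24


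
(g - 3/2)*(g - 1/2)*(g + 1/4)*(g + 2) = g^4 + g^3/4 - 13*g^2/4 + 11*g/16 + 3/8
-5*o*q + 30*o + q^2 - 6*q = (-5*o + q)*(q - 6)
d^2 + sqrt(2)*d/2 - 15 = (d - 5*sqrt(2)/2)*(d + 3*sqrt(2))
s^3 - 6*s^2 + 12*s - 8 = (s - 2)^3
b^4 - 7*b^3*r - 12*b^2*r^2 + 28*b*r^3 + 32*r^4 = (b - 8*r)*(b - 2*r)*(b + r)*(b + 2*r)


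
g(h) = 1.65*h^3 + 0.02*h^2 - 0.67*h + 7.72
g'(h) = 4.95*h^2 + 0.04*h - 0.67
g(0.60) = 7.68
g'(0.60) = 1.14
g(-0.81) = 7.40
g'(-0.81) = 2.55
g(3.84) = 98.87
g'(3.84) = 72.47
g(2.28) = 25.85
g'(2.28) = 25.15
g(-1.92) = -2.60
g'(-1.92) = 17.50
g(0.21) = 7.60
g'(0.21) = -0.44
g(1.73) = 15.16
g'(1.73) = 14.21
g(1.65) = 14.08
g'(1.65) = 12.87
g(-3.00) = -34.64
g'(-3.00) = 43.76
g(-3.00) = -34.64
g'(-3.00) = 43.76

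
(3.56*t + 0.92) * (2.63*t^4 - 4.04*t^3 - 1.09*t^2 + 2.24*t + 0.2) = 9.3628*t^5 - 11.9628*t^4 - 7.5972*t^3 + 6.9716*t^2 + 2.7728*t + 0.184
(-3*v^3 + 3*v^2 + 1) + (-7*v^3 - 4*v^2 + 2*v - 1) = -10*v^3 - v^2 + 2*v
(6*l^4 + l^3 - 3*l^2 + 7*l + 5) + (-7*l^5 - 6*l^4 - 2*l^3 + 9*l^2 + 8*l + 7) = -7*l^5 - l^3 + 6*l^2 + 15*l + 12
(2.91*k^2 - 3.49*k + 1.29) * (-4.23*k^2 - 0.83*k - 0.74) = -12.3093*k^4 + 12.3474*k^3 - 4.7134*k^2 + 1.5119*k - 0.9546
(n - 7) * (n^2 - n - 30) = n^3 - 8*n^2 - 23*n + 210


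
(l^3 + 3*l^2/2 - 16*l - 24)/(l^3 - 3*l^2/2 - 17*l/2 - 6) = (l + 4)/(l + 1)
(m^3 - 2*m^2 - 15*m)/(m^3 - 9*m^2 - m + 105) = m/(m - 7)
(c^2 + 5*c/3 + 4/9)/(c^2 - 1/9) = (3*c + 4)/(3*c - 1)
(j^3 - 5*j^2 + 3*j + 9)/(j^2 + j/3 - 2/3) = 3*(j^2 - 6*j + 9)/(3*j - 2)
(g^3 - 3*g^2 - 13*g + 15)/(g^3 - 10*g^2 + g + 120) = (g - 1)/(g - 8)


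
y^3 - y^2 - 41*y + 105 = (y - 5)*(y - 3)*(y + 7)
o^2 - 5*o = o*(o - 5)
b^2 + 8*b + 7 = (b + 1)*(b + 7)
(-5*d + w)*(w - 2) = -5*d*w + 10*d + w^2 - 2*w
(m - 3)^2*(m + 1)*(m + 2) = m^4 - 3*m^3 - 7*m^2 + 15*m + 18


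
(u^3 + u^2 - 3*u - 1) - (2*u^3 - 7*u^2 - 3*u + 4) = -u^3 + 8*u^2 - 5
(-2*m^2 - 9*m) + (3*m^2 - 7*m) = m^2 - 16*m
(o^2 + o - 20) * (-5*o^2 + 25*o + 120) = -5*o^4 + 20*o^3 + 245*o^2 - 380*o - 2400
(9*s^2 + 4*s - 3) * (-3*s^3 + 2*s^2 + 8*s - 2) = -27*s^5 + 6*s^4 + 89*s^3 + 8*s^2 - 32*s + 6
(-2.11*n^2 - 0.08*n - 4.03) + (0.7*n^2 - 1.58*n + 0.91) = -1.41*n^2 - 1.66*n - 3.12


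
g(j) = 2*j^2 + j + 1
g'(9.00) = 37.00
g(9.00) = 172.00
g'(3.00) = 13.00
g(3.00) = 22.00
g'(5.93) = 24.72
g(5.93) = 77.26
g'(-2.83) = -10.32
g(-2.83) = 14.19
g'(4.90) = 20.60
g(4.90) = 53.92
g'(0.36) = 2.44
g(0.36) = 1.62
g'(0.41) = 2.64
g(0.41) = 1.75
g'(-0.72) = -1.88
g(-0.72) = 1.32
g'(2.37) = 10.48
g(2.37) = 14.60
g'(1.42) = 6.68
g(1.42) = 6.45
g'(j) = 4*j + 1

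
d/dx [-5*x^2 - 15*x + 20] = -10*x - 15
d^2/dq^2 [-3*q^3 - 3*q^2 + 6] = -18*q - 6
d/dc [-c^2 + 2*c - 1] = 2 - 2*c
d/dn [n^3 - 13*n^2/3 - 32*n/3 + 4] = 3*n^2 - 26*n/3 - 32/3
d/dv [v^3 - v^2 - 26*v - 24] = 3*v^2 - 2*v - 26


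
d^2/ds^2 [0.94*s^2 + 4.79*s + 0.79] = 1.88000000000000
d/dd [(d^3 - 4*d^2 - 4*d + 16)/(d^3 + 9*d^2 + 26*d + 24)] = (13*d^2 + 8*d - 128)/(d^4 + 14*d^3 + 73*d^2 + 168*d + 144)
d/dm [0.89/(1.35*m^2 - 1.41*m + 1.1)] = (1.2549 - 2.403*m)/(1.35*m^2 - 1.41*m + 1.1)^2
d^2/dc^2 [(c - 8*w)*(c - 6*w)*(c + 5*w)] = 6*c - 18*w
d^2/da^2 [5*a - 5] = 0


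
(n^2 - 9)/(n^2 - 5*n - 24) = (n - 3)/(n - 8)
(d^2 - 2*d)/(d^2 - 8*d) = (d - 2)/(d - 8)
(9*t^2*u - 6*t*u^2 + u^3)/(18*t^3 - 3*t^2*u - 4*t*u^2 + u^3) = u/(2*t + u)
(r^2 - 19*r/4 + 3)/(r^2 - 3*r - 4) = (r - 3/4)/(r + 1)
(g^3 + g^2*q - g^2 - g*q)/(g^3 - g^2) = (g + q)/g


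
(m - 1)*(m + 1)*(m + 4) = m^3 + 4*m^2 - m - 4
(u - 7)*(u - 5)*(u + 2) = u^3 - 10*u^2 + 11*u + 70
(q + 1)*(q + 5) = q^2 + 6*q + 5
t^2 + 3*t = t*(t + 3)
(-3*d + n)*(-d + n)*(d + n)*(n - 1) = 3*d^3*n - 3*d^3 - d^2*n^2 + d^2*n - 3*d*n^3 + 3*d*n^2 + n^4 - n^3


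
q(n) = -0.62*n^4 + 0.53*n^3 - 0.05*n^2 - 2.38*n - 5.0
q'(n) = -2.48*n^3 + 1.59*n^2 - 0.1*n - 2.38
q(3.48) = -82.48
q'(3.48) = -87.99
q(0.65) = -6.53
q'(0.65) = -2.45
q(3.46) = -80.74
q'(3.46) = -86.42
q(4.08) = -151.35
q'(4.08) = -144.76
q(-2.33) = -24.70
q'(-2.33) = 37.86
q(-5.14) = -498.82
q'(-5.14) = 376.92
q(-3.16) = -76.52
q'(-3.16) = 92.07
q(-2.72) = -43.50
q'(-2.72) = 59.56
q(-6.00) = -910.52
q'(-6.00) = 591.14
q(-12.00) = -13755.80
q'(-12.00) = 4513.22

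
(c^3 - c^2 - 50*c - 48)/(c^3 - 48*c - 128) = (c^2 + 7*c + 6)/(c^2 + 8*c + 16)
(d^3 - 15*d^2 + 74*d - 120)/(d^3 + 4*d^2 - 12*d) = (d^3 - 15*d^2 + 74*d - 120)/(d*(d^2 + 4*d - 12))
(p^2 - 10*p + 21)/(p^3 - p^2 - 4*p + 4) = (p^2 - 10*p + 21)/(p^3 - p^2 - 4*p + 4)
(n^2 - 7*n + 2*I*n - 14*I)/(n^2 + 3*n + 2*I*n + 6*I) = (n - 7)/(n + 3)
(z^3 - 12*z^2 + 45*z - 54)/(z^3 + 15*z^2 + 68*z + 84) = (z^3 - 12*z^2 + 45*z - 54)/(z^3 + 15*z^2 + 68*z + 84)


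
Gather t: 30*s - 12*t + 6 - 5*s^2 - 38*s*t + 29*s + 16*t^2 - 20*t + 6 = -5*s^2 + 59*s + 16*t^2 + t*(-38*s - 32) + 12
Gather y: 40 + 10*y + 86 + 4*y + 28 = 14*y + 154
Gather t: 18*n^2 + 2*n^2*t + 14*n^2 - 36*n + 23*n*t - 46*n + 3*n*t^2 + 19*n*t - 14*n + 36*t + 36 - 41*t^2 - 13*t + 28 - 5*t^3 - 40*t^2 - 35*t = 32*n^2 - 96*n - 5*t^3 + t^2*(3*n - 81) + t*(2*n^2 + 42*n - 12) + 64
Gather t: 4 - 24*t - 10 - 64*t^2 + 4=-64*t^2 - 24*t - 2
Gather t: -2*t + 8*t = 6*t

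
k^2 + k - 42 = (k - 6)*(k + 7)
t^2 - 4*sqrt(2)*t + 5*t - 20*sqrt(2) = (t + 5)*(t - 4*sqrt(2))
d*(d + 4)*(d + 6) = d^3 + 10*d^2 + 24*d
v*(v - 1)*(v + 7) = v^3 + 6*v^2 - 7*v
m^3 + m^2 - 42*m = m*(m - 6)*(m + 7)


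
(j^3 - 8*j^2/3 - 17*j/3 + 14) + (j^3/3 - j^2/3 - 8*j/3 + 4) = 4*j^3/3 - 3*j^2 - 25*j/3 + 18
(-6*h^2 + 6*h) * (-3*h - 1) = 18*h^3 - 12*h^2 - 6*h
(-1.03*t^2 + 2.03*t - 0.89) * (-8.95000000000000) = 9.2185*t^2 - 18.1685*t + 7.9655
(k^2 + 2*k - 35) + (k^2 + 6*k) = 2*k^2 + 8*k - 35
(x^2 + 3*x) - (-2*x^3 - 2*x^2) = 2*x^3 + 3*x^2 + 3*x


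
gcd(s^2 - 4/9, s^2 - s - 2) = 1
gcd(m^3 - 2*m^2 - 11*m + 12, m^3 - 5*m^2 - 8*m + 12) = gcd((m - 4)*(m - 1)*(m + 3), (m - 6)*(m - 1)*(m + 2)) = m - 1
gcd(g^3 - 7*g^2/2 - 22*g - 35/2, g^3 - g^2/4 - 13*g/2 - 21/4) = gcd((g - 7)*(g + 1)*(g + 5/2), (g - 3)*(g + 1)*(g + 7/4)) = g + 1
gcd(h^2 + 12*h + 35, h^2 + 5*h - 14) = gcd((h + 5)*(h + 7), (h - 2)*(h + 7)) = h + 7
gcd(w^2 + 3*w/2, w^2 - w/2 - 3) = w + 3/2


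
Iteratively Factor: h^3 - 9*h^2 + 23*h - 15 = (h - 5)*(h^2 - 4*h + 3) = (h - 5)*(h - 1)*(h - 3)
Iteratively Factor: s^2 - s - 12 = (s - 4)*(s + 3)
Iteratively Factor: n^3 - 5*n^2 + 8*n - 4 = (n - 2)*(n^2 - 3*n + 2) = (n - 2)*(n - 1)*(n - 2)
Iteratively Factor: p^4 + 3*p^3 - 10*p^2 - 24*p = (p + 2)*(p^3 + p^2 - 12*p) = p*(p + 2)*(p^2 + p - 12) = p*(p + 2)*(p + 4)*(p - 3)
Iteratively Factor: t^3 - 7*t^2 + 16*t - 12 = (t - 2)*(t^2 - 5*t + 6) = (t - 3)*(t - 2)*(t - 2)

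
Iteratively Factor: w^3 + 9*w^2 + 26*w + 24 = (w + 2)*(w^2 + 7*w + 12) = (w + 2)*(w + 4)*(w + 3)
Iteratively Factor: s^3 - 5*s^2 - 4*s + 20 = (s - 5)*(s^2 - 4) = (s - 5)*(s - 2)*(s + 2)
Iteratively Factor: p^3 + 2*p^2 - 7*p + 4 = (p + 4)*(p^2 - 2*p + 1) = (p - 1)*(p + 4)*(p - 1)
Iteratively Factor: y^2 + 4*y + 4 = (y + 2)*(y + 2)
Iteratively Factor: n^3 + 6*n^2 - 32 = (n + 4)*(n^2 + 2*n - 8) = (n - 2)*(n + 4)*(n + 4)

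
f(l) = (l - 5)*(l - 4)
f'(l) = 2*l - 9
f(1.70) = 7.59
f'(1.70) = -5.60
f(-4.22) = 75.79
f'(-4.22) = -17.44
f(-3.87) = 69.81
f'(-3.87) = -16.74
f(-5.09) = 91.72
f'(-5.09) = -19.18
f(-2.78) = 52.75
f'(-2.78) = -14.56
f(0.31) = 17.31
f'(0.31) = -8.38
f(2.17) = 5.18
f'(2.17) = -4.66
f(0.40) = 16.56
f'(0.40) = -8.20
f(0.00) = 20.00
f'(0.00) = -9.00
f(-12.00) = 272.00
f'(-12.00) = -33.00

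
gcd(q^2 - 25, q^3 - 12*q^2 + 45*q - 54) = 1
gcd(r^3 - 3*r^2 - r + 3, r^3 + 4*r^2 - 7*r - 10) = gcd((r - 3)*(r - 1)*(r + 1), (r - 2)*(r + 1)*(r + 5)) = r + 1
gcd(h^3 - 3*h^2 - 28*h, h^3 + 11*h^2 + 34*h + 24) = h + 4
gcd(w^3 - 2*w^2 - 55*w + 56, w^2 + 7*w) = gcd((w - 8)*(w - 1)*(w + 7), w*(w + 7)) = w + 7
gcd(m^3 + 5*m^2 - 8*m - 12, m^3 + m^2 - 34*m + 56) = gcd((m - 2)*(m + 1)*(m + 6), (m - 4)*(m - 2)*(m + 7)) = m - 2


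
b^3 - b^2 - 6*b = b*(b - 3)*(b + 2)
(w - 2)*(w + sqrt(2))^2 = w^3 - 2*w^2 + 2*sqrt(2)*w^2 - 4*sqrt(2)*w + 2*w - 4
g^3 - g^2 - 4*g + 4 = (g - 2)*(g - 1)*(g + 2)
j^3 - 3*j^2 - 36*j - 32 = (j - 8)*(j + 1)*(j + 4)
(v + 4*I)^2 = v^2 + 8*I*v - 16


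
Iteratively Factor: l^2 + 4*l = (l)*(l + 4)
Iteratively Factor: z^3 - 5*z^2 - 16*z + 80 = (z - 4)*(z^2 - z - 20) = (z - 4)*(z + 4)*(z - 5)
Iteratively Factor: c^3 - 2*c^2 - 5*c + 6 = (c - 3)*(c^2 + c - 2) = (c - 3)*(c - 1)*(c + 2)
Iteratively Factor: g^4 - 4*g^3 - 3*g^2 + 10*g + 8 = (g + 1)*(g^3 - 5*g^2 + 2*g + 8) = (g - 4)*(g + 1)*(g^2 - g - 2) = (g - 4)*(g + 1)^2*(g - 2)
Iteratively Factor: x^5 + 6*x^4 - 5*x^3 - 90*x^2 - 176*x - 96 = (x + 2)*(x^4 + 4*x^3 - 13*x^2 - 64*x - 48) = (x - 4)*(x + 2)*(x^3 + 8*x^2 + 19*x + 12) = (x - 4)*(x + 2)*(x + 4)*(x^2 + 4*x + 3) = (x - 4)*(x + 1)*(x + 2)*(x + 4)*(x + 3)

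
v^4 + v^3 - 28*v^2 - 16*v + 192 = (v - 4)*(v - 3)*(v + 4)^2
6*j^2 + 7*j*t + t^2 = (j + t)*(6*j + t)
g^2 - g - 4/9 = (g - 4/3)*(g + 1/3)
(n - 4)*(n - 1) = n^2 - 5*n + 4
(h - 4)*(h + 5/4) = h^2 - 11*h/4 - 5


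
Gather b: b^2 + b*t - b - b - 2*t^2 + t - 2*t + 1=b^2 + b*(t - 2) - 2*t^2 - t + 1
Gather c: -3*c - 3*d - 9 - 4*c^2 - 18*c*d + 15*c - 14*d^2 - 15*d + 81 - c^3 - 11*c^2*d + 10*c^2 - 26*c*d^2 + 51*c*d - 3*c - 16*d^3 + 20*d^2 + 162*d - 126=-c^3 + c^2*(6 - 11*d) + c*(-26*d^2 + 33*d + 9) - 16*d^3 + 6*d^2 + 144*d - 54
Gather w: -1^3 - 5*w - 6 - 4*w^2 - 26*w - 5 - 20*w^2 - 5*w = -24*w^2 - 36*w - 12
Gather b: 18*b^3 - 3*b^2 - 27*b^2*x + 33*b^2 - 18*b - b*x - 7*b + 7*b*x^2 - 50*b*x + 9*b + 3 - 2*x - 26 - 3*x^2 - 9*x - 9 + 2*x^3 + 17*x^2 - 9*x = 18*b^3 + b^2*(30 - 27*x) + b*(7*x^2 - 51*x - 16) + 2*x^3 + 14*x^2 - 20*x - 32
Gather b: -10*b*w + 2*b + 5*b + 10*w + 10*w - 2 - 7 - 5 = b*(7 - 10*w) + 20*w - 14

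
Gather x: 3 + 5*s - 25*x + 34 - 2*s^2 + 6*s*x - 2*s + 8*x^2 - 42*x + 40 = -2*s^2 + 3*s + 8*x^2 + x*(6*s - 67) + 77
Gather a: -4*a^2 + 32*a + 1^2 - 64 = -4*a^2 + 32*a - 63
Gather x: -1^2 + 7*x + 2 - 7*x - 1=0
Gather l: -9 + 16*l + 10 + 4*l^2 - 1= 4*l^2 + 16*l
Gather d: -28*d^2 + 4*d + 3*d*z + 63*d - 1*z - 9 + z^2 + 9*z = -28*d^2 + d*(3*z + 67) + z^2 + 8*z - 9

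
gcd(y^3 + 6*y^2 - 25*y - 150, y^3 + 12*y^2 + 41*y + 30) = y^2 + 11*y + 30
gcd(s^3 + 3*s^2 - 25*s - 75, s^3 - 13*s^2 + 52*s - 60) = s - 5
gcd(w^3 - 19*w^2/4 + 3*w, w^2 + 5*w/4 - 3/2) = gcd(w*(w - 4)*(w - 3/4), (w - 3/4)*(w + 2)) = w - 3/4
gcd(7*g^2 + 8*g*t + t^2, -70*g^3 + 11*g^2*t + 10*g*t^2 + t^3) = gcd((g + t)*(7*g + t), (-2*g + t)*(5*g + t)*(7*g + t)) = 7*g + t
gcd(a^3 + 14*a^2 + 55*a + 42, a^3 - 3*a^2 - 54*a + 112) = a + 7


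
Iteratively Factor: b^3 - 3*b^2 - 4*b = (b - 4)*(b^2 + b) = (b - 4)*(b + 1)*(b)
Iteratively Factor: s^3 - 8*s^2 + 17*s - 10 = (s - 5)*(s^2 - 3*s + 2) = (s - 5)*(s - 2)*(s - 1)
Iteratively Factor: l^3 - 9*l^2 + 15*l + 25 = (l - 5)*(l^2 - 4*l - 5) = (l - 5)*(l + 1)*(l - 5)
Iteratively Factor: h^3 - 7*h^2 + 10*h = (h - 2)*(h^2 - 5*h) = h*(h - 2)*(h - 5)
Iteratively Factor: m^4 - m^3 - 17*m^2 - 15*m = (m + 1)*(m^3 - 2*m^2 - 15*m) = (m - 5)*(m + 1)*(m^2 + 3*m) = (m - 5)*(m + 1)*(m + 3)*(m)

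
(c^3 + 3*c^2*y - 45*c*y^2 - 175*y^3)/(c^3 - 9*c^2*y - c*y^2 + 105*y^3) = (-c^2 - 10*c*y - 25*y^2)/(-c^2 + 2*c*y + 15*y^2)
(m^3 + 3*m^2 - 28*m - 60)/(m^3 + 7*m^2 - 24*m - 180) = (m + 2)/(m + 6)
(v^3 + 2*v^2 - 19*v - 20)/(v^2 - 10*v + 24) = (v^2 + 6*v + 5)/(v - 6)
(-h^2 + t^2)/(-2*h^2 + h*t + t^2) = (h + t)/(2*h + t)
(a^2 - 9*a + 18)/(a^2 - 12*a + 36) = (a - 3)/(a - 6)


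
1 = 1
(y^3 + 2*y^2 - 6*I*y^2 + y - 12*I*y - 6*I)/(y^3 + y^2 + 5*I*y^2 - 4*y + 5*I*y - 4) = (y^2 + y*(1 - 6*I) - 6*I)/(y^2 + 5*I*y - 4)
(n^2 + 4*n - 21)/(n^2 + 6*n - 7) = (n - 3)/(n - 1)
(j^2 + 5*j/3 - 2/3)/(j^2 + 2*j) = (j - 1/3)/j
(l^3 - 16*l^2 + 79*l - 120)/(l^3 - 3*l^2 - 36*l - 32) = (l^2 - 8*l + 15)/(l^2 + 5*l + 4)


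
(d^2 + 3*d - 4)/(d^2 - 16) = (d - 1)/(d - 4)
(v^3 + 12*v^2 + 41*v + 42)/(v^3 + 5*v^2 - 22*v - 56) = (v + 3)/(v - 4)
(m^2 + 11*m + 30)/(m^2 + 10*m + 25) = (m + 6)/(m + 5)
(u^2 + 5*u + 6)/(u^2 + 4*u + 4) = (u + 3)/(u + 2)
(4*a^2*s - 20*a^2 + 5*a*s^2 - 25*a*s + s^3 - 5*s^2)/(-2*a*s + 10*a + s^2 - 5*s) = (4*a^2 + 5*a*s + s^2)/(-2*a + s)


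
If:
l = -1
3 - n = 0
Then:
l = -1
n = 3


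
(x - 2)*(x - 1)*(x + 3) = x^3 - 7*x + 6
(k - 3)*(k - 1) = k^2 - 4*k + 3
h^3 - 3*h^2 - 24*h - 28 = (h - 7)*(h + 2)^2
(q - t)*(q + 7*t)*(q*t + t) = q^3*t + 6*q^2*t^2 + q^2*t - 7*q*t^3 + 6*q*t^2 - 7*t^3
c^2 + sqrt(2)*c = c*(c + sqrt(2))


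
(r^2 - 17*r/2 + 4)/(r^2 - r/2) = (r - 8)/r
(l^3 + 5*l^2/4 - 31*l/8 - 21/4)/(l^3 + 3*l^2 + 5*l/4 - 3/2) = (4*l^2 - l - 14)/(2*(2*l^2 + 3*l - 2))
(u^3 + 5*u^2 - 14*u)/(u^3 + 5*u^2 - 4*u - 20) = u*(u + 7)/(u^2 + 7*u + 10)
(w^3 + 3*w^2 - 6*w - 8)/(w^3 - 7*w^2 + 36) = (w^3 + 3*w^2 - 6*w - 8)/(w^3 - 7*w^2 + 36)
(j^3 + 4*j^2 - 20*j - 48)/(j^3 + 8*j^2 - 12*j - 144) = (j + 2)/(j + 6)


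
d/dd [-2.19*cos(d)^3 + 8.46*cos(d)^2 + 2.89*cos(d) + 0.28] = (6.57*cos(d)^2 - 16.92*cos(d) - 2.89)*sin(d)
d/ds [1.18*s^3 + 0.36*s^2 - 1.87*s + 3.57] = 3.54*s^2 + 0.72*s - 1.87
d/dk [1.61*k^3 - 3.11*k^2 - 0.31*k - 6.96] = 4.83*k^2 - 6.22*k - 0.31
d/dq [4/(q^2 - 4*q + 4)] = 8*(2 - q)/(q^2 - 4*q + 4)^2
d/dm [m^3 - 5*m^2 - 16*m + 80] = 3*m^2 - 10*m - 16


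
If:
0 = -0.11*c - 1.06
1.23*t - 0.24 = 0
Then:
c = -9.64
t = 0.20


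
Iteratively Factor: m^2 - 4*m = (m)*(m - 4)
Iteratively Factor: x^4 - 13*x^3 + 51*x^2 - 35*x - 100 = (x - 5)*(x^3 - 8*x^2 + 11*x + 20) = (x - 5)^2*(x^2 - 3*x - 4) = (x - 5)^2*(x + 1)*(x - 4)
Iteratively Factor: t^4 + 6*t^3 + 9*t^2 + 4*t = (t + 4)*(t^3 + 2*t^2 + t) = (t + 1)*(t + 4)*(t^2 + t) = t*(t + 1)*(t + 4)*(t + 1)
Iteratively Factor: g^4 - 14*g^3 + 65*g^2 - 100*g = (g - 5)*(g^3 - 9*g^2 + 20*g) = (g - 5)*(g - 4)*(g^2 - 5*g) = (g - 5)^2*(g - 4)*(g)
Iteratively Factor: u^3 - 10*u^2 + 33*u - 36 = (u - 4)*(u^2 - 6*u + 9) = (u - 4)*(u - 3)*(u - 3)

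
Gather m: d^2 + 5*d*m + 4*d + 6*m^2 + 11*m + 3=d^2 + 4*d + 6*m^2 + m*(5*d + 11) + 3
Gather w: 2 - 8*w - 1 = 1 - 8*w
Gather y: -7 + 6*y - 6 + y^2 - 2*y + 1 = y^2 + 4*y - 12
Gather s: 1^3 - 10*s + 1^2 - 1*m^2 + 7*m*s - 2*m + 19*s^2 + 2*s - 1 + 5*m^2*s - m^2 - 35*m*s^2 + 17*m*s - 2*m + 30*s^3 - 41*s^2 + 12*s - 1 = -2*m^2 - 4*m + 30*s^3 + s^2*(-35*m - 22) + s*(5*m^2 + 24*m + 4)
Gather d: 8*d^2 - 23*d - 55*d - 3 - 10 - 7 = 8*d^2 - 78*d - 20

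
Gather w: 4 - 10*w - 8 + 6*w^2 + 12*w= 6*w^2 + 2*w - 4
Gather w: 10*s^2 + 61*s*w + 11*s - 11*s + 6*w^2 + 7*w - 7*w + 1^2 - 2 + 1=10*s^2 + 61*s*w + 6*w^2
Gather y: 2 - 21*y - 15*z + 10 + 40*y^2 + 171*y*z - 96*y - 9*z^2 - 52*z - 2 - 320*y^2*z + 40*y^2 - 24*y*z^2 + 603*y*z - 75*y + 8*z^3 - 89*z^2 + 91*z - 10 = y^2*(80 - 320*z) + y*(-24*z^2 + 774*z - 192) + 8*z^3 - 98*z^2 + 24*z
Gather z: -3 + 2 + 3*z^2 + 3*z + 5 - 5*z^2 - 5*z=-2*z^2 - 2*z + 4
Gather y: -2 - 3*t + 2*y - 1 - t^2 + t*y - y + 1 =-t^2 - 3*t + y*(t + 1) - 2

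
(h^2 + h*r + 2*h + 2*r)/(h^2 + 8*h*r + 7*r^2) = (h + 2)/(h + 7*r)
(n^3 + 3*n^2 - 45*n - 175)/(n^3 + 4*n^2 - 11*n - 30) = (n^2 - 2*n - 35)/(n^2 - n - 6)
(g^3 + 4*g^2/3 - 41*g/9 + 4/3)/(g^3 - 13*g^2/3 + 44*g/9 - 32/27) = 3*(g + 3)/(3*g - 8)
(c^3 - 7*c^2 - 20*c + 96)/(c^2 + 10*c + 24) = (c^2 - 11*c + 24)/(c + 6)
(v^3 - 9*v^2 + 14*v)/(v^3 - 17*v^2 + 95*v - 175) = v*(v - 2)/(v^2 - 10*v + 25)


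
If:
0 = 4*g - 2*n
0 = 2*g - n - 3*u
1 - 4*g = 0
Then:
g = 1/4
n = 1/2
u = 0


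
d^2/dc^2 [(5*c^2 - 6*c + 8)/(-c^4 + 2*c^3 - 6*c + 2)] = 2*(-15*c^8 + 66*c^7 - 196*c^6 + 492*c^5 - 600*c^4 + 236*c^3 + 48*c^2 + 96*c - 236)/(c^12 - 6*c^11 + 12*c^10 + 10*c^9 - 78*c^8 + 96*c^7 + 84*c^6 - 288*c^5 + 156*c^4 + 192*c^3 - 216*c^2 + 72*c - 8)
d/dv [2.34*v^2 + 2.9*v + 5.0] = 4.68*v + 2.9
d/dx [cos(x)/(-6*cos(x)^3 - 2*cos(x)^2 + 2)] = -(9*cos(x) + cos(2*x) + 3*cos(3*x) + 3)*sin(x)/(4*(3*cos(x)^3 + cos(x)^2 - 1)^2)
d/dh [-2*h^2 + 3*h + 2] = 3 - 4*h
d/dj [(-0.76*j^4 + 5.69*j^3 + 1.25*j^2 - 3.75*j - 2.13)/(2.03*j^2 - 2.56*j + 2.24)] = (-3.0856*j^5 + 17.3875*j^4 - 35.9424*j^3 + 42.6493*j^2 + 14.2478*j - 13.8528)/(4.1209*j^4 - 10.3936*j^3 + 15.648*j^2 - 11.4688*j + 5.0176)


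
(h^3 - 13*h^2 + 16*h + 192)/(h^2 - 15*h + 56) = (h^2 - 5*h - 24)/(h - 7)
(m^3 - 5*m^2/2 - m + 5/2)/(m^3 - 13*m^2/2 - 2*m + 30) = (m^2 - 1)/(m^2 - 4*m - 12)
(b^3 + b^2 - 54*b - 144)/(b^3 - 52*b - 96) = (b + 3)/(b + 2)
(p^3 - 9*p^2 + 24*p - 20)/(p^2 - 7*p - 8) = (-p^3 + 9*p^2 - 24*p + 20)/(-p^2 + 7*p + 8)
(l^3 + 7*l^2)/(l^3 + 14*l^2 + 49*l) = l/(l + 7)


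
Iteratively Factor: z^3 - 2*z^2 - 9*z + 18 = (z + 3)*(z^2 - 5*z + 6) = (z - 2)*(z + 3)*(z - 3)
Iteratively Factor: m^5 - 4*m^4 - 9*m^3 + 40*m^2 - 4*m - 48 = (m - 2)*(m^4 - 2*m^3 - 13*m^2 + 14*m + 24) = (m - 2)*(m + 3)*(m^3 - 5*m^2 + 2*m + 8) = (m - 2)^2*(m + 3)*(m^2 - 3*m - 4) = (m - 2)^2*(m + 1)*(m + 3)*(m - 4)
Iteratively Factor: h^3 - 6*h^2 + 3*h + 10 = (h - 2)*(h^2 - 4*h - 5) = (h - 5)*(h - 2)*(h + 1)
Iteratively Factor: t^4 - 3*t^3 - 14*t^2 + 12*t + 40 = (t + 2)*(t^3 - 5*t^2 - 4*t + 20) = (t - 2)*(t + 2)*(t^2 - 3*t - 10) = (t - 2)*(t + 2)^2*(t - 5)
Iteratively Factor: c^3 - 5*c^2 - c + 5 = (c + 1)*(c^2 - 6*c + 5) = (c - 5)*(c + 1)*(c - 1)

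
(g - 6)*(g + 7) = g^2 + g - 42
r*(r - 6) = r^2 - 6*r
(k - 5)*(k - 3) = k^2 - 8*k + 15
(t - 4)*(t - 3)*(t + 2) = t^3 - 5*t^2 - 2*t + 24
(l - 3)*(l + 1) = l^2 - 2*l - 3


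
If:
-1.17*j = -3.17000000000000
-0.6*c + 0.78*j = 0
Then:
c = 3.52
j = 2.71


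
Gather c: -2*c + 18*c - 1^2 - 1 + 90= 16*c + 88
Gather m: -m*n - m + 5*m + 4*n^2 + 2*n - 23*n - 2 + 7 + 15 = m*(4 - n) + 4*n^2 - 21*n + 20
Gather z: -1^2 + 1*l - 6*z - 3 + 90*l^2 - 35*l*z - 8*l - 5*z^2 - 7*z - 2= 90*l^2 - 7*l - 5*z^2 + z*(-35*l - 13) - 6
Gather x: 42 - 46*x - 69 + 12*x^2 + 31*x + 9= 12*x^2 - 15*x - 18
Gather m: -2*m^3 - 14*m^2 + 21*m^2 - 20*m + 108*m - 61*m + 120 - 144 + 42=-2*m^3 + 7*m^2 + 27*m + 18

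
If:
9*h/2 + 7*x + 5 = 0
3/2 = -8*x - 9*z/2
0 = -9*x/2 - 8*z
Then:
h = -154/225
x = -48/175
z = 27/175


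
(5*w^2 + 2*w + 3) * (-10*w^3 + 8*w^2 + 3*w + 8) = -50*w^5 + 20*w^4 + w^3 + 70*w^2 + 25*w + 24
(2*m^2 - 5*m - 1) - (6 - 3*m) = 2*m^2 - 2*m - 7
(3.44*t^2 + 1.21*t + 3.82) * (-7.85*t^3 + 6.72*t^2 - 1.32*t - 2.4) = -27.004*t^5 + 13.6183*t^4 - 26.3966*t^3 + 15.8172*t^2 - 7.9464*t - 9.168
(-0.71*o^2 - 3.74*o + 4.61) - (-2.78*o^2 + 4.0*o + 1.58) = 2.07*o^2 - 7.74*o + 3.03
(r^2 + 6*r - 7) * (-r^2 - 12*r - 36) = -r^4 - 18*r^3 - 101*r^2 - 132*r + 252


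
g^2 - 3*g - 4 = (g - 4)*(g + 1)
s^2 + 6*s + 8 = (s + 2)*(s + 4)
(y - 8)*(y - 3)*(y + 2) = y^3 - 9*y^2 + 2*y + 48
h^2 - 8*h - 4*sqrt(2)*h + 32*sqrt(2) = (h - 8)*(h - 4*sqrt(2))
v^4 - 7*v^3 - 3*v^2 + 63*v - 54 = (v - 6)*(v - 3)*(v - 1)*(v + 3)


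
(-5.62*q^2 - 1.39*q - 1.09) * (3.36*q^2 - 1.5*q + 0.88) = -18.8832*q^4 + 3.7596*q^3 - 6.523*q^2 + 0.4118*q - 0.9592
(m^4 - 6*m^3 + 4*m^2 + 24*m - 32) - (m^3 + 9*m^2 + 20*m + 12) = m^4 - 7*m^3 - 5*m^2 + 4*m - 44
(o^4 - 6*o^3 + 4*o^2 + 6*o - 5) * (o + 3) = o^5 - 3*o^4 - 14*o^3 + 18*o^2 + 13*o - 15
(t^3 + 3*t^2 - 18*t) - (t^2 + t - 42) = t^3 + 2*t^2 - 19*t + 42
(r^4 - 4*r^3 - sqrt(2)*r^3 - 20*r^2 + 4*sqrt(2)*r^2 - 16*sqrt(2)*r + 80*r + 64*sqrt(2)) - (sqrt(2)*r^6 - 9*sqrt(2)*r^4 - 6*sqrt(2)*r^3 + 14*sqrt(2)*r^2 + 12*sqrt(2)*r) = -sqrt(2)*r^6 + r^4 + 9*sqrt(2)*r^4 - 4*r^3 + 5*sqrt(2)*r^3 - 20*r^2 - 10*sqrt(2)*r^2 - 28*sqrt(2)*r + 80*r + 64*sqrt(2)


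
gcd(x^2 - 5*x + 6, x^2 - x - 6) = x - 3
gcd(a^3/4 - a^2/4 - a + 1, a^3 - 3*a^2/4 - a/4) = a - 1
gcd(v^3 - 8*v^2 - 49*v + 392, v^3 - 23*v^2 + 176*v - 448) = v^2 - 15*v + 56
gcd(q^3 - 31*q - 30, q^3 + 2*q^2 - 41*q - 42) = q^2 - 5*q - 6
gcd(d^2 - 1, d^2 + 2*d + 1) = d + 1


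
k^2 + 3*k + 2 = (k + 1)*(k + 2)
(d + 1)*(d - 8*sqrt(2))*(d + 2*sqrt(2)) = d^3 - 6*sqrt(2)*d^2 + d^2 - 32*d - 6*sqrt(2)*d - 32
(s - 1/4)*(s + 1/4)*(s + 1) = s^3 + s^2 - s/16 - 1/16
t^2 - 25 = (t - 5)*(t + 5)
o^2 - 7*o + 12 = (o - 4)*(o - 3)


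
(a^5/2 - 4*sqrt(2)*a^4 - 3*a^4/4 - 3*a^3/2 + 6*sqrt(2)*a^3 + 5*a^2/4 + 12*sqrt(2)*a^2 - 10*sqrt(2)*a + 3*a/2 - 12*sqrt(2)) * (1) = a^5/2 - 4*sqrt(2)*a^4 - 3*a^4/4 - 3*a^3/2 + 6*sqrt(2)*a^3 + 5*a^2/4 + 12*sqrt(2)*a^2 - 10*sqrt(2)*a + 3*a/2 - 12*sqrt(2)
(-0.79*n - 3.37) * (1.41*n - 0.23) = -1.1139*n^2 - 4.57*n + 0.7751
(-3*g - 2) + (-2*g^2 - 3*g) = -2*g^2 - 6*g - 2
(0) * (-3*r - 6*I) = 0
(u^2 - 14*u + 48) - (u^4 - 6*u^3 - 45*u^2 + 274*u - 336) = -u^4 + 6*u^3 + 46*u^2 - 288*u + 384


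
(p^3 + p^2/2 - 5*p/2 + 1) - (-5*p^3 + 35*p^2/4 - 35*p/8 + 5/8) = 6*p^3 - 33*p^2/4 + 15*p/8 + 3/8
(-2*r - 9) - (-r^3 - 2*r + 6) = r^3 - 15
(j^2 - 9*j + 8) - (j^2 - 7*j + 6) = 2 - 2*j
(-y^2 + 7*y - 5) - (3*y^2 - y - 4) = -4*y^2 + 8*y - 1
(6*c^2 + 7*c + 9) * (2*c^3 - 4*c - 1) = 12*c^5 + 14*c^4 - 6*c^3 - 34*c^2 - 43*c - 9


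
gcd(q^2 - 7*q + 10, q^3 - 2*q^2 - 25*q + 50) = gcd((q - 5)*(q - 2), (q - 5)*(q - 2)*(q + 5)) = q^2 - 7*q + 10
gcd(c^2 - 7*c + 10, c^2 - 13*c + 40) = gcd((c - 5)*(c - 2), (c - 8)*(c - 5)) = c - 5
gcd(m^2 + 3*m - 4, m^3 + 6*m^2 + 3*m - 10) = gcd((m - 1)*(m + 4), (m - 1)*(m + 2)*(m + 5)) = m - 1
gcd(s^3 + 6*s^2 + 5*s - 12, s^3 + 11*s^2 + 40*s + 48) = s^2 + 7*s + 12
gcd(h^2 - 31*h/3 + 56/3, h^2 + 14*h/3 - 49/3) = h - 7/3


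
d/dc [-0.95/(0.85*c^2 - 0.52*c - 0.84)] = (1.615*c - 0.494)/(-0.85*c^2 + 0.52*c + 0.84)^2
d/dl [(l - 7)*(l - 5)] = 2*l - 12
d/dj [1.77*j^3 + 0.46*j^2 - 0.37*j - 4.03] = 5.31*j^2 + 0.92*j - 0.37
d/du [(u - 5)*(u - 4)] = 2*u - 9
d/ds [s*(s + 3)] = 2*s + 3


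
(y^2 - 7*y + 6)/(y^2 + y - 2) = (y - 6)/(y + 2)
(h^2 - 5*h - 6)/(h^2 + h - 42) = (h + 1)/(h + 7)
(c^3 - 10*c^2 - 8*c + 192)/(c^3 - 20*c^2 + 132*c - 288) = (c + 4)/(c - 6)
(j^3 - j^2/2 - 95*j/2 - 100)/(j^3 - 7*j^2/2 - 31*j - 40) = (j + 5)/(j + 2)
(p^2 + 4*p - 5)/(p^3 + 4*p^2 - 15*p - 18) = (p^2 + 4*p - 5)/(p^3 + 4*p^2 - 15*p - 18)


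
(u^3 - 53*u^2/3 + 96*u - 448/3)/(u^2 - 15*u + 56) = u - 8/3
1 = 1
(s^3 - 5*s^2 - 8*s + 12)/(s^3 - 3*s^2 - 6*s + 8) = (s - 6)/(s - 4)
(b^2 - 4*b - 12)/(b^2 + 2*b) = (b - 6)/b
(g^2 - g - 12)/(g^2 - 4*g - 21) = (g - 4)/(g - 7)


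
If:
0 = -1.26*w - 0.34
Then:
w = -0.27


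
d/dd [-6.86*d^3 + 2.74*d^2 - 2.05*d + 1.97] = -20.58*d^2 + 5.48*d - 2.05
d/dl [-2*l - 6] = -2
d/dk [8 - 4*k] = -4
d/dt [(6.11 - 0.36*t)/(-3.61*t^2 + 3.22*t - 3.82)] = (-1.2996*t^2 + 44.1142*t - 18.299)/(13.0321*t^4 - 23.2484*t^3 + 37.9488*t^2 - 24.6008*t + 14.5924)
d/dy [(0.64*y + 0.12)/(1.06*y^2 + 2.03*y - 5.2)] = (0.6784*y^2 + 1.2992*y - (0.64*y + 0.12)*(2.12*y + 2.03) - 3.328)/(1.06*y^2 + 2.03*y - 5.2)^2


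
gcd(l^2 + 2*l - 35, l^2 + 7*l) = l + 7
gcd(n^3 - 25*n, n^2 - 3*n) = n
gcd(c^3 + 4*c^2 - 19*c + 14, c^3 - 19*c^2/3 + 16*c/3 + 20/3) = c - 2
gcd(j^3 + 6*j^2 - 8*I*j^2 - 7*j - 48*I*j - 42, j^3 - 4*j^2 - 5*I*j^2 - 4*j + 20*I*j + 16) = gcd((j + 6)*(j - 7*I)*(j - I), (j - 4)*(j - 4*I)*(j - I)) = j - I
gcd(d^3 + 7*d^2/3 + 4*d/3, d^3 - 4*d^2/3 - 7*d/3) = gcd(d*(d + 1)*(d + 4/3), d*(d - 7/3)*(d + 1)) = d^2 + d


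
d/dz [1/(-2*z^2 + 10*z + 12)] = (z - 5/2)/(-z^2 + 5*z + 6)^2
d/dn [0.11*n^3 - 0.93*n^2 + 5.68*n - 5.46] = 0.33*n^2 - 1.86*n + 5.68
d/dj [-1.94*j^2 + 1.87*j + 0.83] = 1.87 - 3.88*j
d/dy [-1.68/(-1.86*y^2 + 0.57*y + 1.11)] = (0.9576 - 6.2496*y)/(-1.86*y^2 + 0.57*y + 1.11)^2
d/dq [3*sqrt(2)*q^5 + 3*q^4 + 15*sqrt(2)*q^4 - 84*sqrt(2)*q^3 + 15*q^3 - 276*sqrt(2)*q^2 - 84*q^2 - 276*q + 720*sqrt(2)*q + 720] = 15*sqrt(2)*q^4 + 12*q^3 + 60*sqrt(2)*q^3 - 252*sqrt(2)*q^2 + 45*q^2 - 552*sqrt(2)*q - 168*q - 276 + 720*sqrt(2)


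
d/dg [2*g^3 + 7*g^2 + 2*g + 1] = 6*g^2 + 14*g + 2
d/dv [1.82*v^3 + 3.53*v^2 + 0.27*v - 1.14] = 5.46*v^2 + 7.06*v + 0.27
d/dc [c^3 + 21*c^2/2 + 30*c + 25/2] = 3*c^2 + 21*c + 30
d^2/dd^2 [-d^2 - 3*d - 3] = -2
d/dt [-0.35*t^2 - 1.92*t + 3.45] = -0.7*t - 1.92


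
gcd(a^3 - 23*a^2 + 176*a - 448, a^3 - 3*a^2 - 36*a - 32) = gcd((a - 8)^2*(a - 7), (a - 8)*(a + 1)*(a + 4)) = a - 8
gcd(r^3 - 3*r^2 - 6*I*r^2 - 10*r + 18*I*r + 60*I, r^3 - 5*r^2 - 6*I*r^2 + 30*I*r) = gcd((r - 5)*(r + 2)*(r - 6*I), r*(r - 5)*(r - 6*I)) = r^2 + r*(-5 - 6*I) + 30*I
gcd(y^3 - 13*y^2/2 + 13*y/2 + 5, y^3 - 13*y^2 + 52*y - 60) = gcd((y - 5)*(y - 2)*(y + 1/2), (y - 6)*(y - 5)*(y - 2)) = y^2 - 7*y + 10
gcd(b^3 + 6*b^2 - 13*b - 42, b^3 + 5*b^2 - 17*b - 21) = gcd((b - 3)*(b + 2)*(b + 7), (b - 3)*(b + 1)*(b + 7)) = b^2 + 4*b - 21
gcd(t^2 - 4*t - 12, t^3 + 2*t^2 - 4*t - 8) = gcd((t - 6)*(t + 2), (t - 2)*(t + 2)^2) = t + 2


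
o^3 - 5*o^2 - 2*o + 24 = (o - 4)*(o - 3)*(o + 2)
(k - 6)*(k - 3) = k^2 - 9*k + 18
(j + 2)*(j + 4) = j^2 + 6*j + 8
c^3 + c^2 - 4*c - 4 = (c - 2)*(c + 1)*(c + 2)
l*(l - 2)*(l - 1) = l^3 - 3*l^2 + 2*l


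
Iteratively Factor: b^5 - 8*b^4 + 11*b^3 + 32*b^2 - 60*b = (b - 5)*(b^4 - 3*b^3 - 4*b^2 + 12*b) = (b - 5)*(b - 3)*(b^3 - 4*b) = (b - 5)*(b - 3)*(b - 2)*(b^2 + 2*b) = (b - 5)*(b - 3)*(b - 2)*(b + 2)*(b)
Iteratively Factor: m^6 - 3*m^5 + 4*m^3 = (m)*(m^5 - 3*m^4 + 4*m^2) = m*(m + 1)*(m^4 - 4*m^3 + 4*m^2) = m^2*(m + 1)*(m^3 - 4*m^2 + 4*m) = m^2*(m - 2)*(m + 1)*(m^2 - 2*m) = m^3*(m - 2)*(m + 1)*(m - 2)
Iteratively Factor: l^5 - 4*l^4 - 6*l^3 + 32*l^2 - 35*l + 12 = (l + 3)*(l^4 - 7*l^3 + 15*l^2 - 13*l + 4) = (l - 4)*(l + 3)*(l^3 - 3*l^2 + 3*l - 1) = (l - 4)*(l - 1)*(l + 3)*(l^2 - 2*l + 1) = (l - 4)*(l - 1)^2*(l + 3)*(l - 1)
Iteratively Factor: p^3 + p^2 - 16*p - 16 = (p + 1)*(p^2 - 16) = (p + 1)*(p + 4)*(p - 4)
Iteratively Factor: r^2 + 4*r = (r)*(r + 4)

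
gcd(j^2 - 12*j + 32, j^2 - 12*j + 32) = j^2 - 12*j + 32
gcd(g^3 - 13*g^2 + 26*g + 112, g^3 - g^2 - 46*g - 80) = g^2 - 6*g - 16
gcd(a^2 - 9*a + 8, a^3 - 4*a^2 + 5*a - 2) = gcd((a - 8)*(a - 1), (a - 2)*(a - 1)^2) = a - 1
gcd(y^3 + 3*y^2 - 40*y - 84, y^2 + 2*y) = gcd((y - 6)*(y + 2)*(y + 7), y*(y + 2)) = y + 2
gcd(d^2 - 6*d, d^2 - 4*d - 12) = d - 6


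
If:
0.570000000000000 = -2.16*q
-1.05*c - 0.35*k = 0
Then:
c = -0.333333333333333*k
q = -0.26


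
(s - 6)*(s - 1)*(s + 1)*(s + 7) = s^4 + s^3 - 43*s^2 - s + 42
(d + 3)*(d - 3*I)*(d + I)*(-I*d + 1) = -I*d^4 - d^3 - 3*I*d^3 - 3*d^2 - 5*I*d^2 + 3*d - 15*I*d + 9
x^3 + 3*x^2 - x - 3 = (x - 1)*(x + 1)*(x + 3)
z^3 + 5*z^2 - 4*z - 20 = (z - 2)*(z + 2)*(z + 5)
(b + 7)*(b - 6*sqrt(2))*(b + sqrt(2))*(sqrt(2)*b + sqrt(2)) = sqrt(2)*b^4 - 10*b^3 + 8*sqrt(2)*b^3 - 80*b^2 - 5*sqrt(2)*b^2 - 96*sqrt(2)*b - 70*b - 84*sqrt(2)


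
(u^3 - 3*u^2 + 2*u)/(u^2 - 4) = u*(u - 1)/(u + 2)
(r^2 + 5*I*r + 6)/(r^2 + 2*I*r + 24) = (r - I)/(r - 4*I)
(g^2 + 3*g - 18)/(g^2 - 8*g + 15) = (g + 6)/(g - 5)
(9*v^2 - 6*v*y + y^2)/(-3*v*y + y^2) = (-3*v + y)/y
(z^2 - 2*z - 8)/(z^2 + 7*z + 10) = (z - 4)/(z + 5)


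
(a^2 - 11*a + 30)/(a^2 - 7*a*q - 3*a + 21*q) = (a^2 - 11*a + 30)/(a^2 - 7*a*q - 3*a + 21*q)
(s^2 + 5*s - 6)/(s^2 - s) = (s + 6)/s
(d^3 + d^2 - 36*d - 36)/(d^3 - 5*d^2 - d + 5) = (d^2 - 36)/(d^2 - 6*d + 5)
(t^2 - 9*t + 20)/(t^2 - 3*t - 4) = (t - 5)/(t + 1)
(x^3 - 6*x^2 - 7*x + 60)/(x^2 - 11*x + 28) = (x^2 - 2*x - 15)/(x - 7)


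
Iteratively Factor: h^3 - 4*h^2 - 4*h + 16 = (h - 4)*(h^2 - 4) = (h - 4)*(h + 2)*(h - 2)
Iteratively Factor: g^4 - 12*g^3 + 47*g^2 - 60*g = (g - 5)*(g^3 - 7*g^2 + 12*g) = (g - 5)*(g - 3)*(g^2 - 4*g) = g*(g - 5)*(g - 3)*(g - 4)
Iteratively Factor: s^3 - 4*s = (s - 2)*(s^2 + 2*s) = (s - 2)*(s + 2)*(s)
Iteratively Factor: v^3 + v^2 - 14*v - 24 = (v + 3)*(v^2 - 2*v - 8) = (v - 4)*(v + 3)*(v + 2)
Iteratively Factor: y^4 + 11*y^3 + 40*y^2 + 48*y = (y)*(y^3 + 11*y^2 + 40*y + 48) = y*(y + 4)*(y^2 + 7*y + 12) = y*(y + 4)^2*(y + 3)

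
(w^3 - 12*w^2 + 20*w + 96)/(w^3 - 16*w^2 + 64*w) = (w^2 - 4*w - 12)/(w*(w - 8))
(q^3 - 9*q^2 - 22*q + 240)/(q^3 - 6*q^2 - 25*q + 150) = (q - 8)/(q - 5)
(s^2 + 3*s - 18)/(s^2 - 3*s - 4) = (-s^2 - 3*s + 18)/(-s^2 + 3*s + 4)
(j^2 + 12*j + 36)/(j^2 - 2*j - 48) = (j + 6)/(j - 8)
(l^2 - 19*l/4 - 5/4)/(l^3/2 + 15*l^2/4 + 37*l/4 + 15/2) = (4*l^2 - 19*l - 5)/(2*l^3 + 15*l^2 + 37*l + 30)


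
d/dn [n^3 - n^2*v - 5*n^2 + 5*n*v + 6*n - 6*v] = 3*n^2 - 2*n*v - 10*n + 5*v + 6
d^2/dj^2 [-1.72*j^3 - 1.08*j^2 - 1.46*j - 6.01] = -10.32*j - 2.16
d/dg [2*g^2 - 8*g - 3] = 4*g - 8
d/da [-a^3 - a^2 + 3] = a*(-3*a - 2)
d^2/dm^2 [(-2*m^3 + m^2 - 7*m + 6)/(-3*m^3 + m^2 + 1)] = 2*(-3*m^6 + 189*m^5 - 351*m^4 + 128*m^3 + 111*m^2 - 69*m + 5)/(27*m^9 - 27*m^8 + 9*m^7 - 28*m^6 + 18*m^5 - 3*m^4 + 9*m^3 - 3*m^2 - 1)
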